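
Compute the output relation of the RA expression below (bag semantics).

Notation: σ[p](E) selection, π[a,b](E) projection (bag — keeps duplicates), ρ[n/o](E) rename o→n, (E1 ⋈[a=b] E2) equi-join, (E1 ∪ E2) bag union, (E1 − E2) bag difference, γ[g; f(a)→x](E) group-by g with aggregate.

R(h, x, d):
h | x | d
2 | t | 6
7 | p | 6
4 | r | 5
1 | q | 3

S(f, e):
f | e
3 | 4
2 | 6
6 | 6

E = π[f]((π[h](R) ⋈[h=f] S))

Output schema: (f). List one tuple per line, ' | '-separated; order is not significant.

Per-node cardinality:
  R → 4
  π[h](R) → 4
  S → 3
  (π[h](R) ⋈[h=f] S) → 1
  π[f]((π[h](R) ⋈[h=f] S)) → 1

== RESULT ==
f
2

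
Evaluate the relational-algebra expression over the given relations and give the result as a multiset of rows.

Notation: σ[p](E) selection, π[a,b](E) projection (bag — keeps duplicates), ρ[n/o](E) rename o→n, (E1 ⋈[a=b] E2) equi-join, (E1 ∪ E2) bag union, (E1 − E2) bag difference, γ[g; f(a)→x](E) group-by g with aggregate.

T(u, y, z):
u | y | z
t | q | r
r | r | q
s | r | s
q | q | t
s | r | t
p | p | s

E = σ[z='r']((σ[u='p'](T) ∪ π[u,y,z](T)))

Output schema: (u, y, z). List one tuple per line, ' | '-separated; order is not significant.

Row counts bottom-up:
  T → 6
  σ[u='p'](T) → 1
  T → 6
  π[u,y,z](T) → 6
  (σ[u='p'](T) ∪ π[u,y,z](T)) → 7
  σ[z='r']((σ[u='p'](T) ∪ π[u,y,z](T))) → 1

== RESULT ==
u | y | z
t | q | r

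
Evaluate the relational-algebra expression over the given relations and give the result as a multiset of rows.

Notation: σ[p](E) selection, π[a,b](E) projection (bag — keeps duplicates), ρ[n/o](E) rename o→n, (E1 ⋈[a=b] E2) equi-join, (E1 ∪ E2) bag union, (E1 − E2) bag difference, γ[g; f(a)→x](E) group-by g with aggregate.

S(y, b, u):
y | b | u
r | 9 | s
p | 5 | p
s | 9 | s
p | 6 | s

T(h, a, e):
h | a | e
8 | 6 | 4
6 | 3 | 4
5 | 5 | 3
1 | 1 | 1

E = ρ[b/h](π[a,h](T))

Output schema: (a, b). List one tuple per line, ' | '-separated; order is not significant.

Per-node cardinality:
  T → 4
  π[a,h](T) → 4
  ρ[b/h](π[a,h](T)) → 4

== RESULT ==
a | b
1 | 1
3 | 6
5 | 5
6 | 8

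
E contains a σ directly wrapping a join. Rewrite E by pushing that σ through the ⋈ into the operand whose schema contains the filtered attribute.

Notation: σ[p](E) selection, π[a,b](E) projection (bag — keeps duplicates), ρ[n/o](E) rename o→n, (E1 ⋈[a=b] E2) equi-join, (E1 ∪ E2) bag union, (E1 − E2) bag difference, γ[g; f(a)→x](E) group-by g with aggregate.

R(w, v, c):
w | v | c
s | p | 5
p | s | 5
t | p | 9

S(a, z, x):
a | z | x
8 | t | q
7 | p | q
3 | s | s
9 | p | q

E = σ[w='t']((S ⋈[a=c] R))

σ filters on w, owned by the right side.
E' = (S ⋈[a=c] σ[w='t'](R))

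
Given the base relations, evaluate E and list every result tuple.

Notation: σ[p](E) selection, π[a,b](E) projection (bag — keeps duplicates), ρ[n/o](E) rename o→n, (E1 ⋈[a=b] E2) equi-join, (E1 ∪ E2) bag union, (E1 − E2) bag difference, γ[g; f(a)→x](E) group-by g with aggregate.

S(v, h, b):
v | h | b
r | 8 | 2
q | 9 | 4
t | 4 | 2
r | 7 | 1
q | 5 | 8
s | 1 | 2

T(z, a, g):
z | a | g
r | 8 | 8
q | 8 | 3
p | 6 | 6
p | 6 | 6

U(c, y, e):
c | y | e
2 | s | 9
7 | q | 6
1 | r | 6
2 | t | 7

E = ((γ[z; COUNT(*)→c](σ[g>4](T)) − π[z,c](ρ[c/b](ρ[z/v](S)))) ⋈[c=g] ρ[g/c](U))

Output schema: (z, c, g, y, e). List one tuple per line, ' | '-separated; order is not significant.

Per-node cardinality:
  T → 4
  σ[g>4](T) → 3
  γ[z; COUNT(*)→c](σ[g>4](T)) → 2
  S → 6
  ρ[z/v](S) → 6
  ρ[c/b](ρ[z/v](S)) → 6
  π[z,c](ρ[c/b](ρ[z/v](S))) → 6
  (γ[z; COUNT(*)→c](σ[g>4](T)) − π[z,c](ρ[c/b](ρ[z/v](S)))) → 1
  U → 4
  ρ[g/c](U) → 4
  ((γ[z; COUNT(*)→c](σ[g>4](T)) − π[z,c](ρ[c/b](ρ[z/v](S)))) ⋈[c=g] ρ[g/c](U)) → 2

== RESULT ==
z | c | g | y | e
p | 2 | 2 | s | 9
p | 2 | 2 | t | 7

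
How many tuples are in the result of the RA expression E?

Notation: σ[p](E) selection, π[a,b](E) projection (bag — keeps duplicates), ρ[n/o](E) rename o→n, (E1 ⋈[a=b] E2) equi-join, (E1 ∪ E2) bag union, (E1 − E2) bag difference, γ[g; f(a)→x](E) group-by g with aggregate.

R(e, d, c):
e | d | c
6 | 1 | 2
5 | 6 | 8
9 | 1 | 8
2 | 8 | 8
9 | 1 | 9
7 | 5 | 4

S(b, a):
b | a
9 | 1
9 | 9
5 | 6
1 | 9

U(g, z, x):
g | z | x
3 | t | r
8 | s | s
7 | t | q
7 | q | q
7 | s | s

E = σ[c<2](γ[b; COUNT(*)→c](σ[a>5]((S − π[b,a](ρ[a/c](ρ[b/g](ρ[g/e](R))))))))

Subexpression sizes:
  S → 4
  R → 6
  ρ[g/e](R) → 6
  ρ[b/g](ρ[g/e](R)) → 6
  ρ[a/c](ρ[b/g](ρ[g/e](R))) → 6
  π[b,a](ρ[a/c](ρ[b/g](ρ[g/e](R)))) → 6
  (S − π[b,a](ρ[a/c](ρ[b/g](ρ[g/e](R))))) → 3
  σ[a>5]((S − π[b,a](ρ[a/c](ρ[b/g](ρ[g/e](R)))))) → 2
  γ[b; COUNT(*)→c](σ[a>5]((S − π[b,a](ρ[a/c](ρ[b/g](ρ[g/e](R))))))) → 2
  σ[c<2](γ[b; COUNT(*)→c](σ[a>5]((S − π[b,a](ρ[a/c](ρ[b/g](ρ[g/e](R)))))))) → 2

|E| = 2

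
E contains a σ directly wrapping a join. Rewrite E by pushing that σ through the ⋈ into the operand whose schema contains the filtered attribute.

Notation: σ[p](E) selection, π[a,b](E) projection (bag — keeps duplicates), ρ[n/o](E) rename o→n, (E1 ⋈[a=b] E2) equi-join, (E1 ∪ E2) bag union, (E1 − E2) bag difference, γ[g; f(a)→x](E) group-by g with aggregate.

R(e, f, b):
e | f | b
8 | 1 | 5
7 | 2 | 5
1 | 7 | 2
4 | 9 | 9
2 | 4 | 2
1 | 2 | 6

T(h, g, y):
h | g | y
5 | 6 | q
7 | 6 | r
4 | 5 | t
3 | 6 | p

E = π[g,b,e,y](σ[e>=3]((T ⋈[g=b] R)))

σ filters on e, owned by the right side.
E' = π[g,b,e,y]((T ⋈[g=b] σ[e>=3](R)))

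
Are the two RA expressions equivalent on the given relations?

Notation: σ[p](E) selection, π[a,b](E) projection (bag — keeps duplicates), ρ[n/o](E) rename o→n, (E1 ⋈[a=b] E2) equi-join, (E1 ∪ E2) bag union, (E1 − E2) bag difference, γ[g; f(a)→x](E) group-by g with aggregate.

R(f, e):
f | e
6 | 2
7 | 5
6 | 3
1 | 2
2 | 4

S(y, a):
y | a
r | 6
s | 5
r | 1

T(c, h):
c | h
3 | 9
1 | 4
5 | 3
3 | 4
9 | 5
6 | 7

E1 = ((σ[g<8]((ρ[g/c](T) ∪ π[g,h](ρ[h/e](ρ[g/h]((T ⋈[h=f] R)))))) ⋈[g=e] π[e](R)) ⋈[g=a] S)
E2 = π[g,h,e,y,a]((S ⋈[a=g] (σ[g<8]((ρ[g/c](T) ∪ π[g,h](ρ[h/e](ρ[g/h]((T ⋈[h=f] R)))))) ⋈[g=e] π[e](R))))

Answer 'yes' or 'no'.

E1 row counts bottom-up:
  T → 6
  ρ[g/c](T) → 6
  T → 6
  R → 5
  (T ⋈[h=f] R) → 1
  ρ[g/h]((T ⋈[h=f] R)) → 1
  ρ[h/e](ρ[g/h]((T ⋈[h=f] R))) → 1
  π[g,h](ρ[h/e](ρ[g/h]((T ⋈[h=f] R)))) → 1
  (ρ[g/c](T) ∪ π[g,h](ρ[h/e](ρ[g/h]((T ⋈[h=f] R))))) → 7
  σ[g<8]((ρ[g/c](T) ∪ π[g,h](ρ[h/e](ρ[g/h]((T ⋈[h=f] R)))))) → 6
  R → 5
  π[e](R) → 5
  (σ[g<8]((ρ[g/c](T) ∪ π[g,h](ρ[h/e](ρ[g/h]((T ⋈[h=f] R)))))) ⋈[g=e] π[e](R)) → 3
  S → 3
  ((σ[g<8]((ρ[g/c](T) ∪ π[g,h](ρ[h/e](ρ[g/h]((T ⋈[h=f] R)))))) ⋈[g=e] π[e](R)) ⋈[g=a] S) → 1
E2 row counts bottom-up:
  S → 3
  T → 6
  ρ[g/c](T) → 6
  T → 6
  R → 5
  (T ⋈[h=f] R) → 1
  ρ[g/h]((T ⋈[h=f] R)) → 1
  ρ[h/e](ρ[g/h]((T ⋈[h=f] R))) → 1
  π[g,h](ρ[h/e](ρ[g/h]((T ⋈[h=f] R)))) → 1
  (ρ[g/c](T) ∪ π[g,h](ρ[h/e](ρ[g/h]((T ⋈[h=f] R))))) → 7
  σ[g<8]((ρ[g/c](T) ∪ π[g,h](ρ[h/e](ρ[g/h]((T ⋈[h=f] R)))))) → 6
  R → 5
  π[e](R) → 5
  (σ[g<8]((ρ[g/c](T) ∪ π[g,h](ρ[h/e](ρ[g/h]((T ⋈[h=f] R)))))) ⋈[g=e] π[e](R)) → 3
  (S ⋈[a=g] (σ[g<8]((ρ[g/c](T) ∪ π[g,h](ρ[h/e](ρ[g/h]((T ⋈[h=f] R)))))) ⋈[g=e] π[e](R))) → 1
  π[g,h,e,y,a]((S ⋈[a=g] (σ[g<8]((ρ[g/c](T) ∪ π[g,h](ρ[h/e](ρ[g/h]((T ⋈[h=f] R)))))) ⋈[g=e] π[e](R)))) → 1

E1 and E2 produce the same multiset:
g | h | e | y | a
5 | 3 | 5 | s | 5

yes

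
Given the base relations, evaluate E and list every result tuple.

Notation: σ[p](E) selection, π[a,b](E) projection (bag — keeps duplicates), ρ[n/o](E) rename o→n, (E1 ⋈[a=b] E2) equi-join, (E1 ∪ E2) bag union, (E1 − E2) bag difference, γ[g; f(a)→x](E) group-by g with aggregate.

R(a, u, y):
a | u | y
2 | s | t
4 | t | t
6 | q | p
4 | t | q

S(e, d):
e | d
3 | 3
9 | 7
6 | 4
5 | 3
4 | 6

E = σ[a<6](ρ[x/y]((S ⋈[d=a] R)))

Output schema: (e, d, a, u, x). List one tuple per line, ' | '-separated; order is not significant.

Subexpression sizes:
  S → 5
  R → 4
  (S ⋈[d=a] R) → 3
  ρ[x/y]((S ⋈[d=a] R)) → 3
  σ[a<6](ρ[x/y]((S ⋈[d=a] R))) → 2

== RESULT ==
e | d | a | u | x
6 | 4 | 4 | t | q
6 | 4 | 4 | t | t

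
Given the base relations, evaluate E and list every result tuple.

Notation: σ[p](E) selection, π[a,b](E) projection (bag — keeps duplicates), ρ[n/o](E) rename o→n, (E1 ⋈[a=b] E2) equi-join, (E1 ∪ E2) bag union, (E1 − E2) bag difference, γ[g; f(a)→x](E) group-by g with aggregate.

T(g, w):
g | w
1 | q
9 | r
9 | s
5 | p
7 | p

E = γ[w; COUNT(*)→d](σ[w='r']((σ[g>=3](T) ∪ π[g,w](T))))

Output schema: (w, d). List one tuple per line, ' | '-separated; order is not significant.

Row counts bottom-up:
  T → 5
  σ[g>=3](T) → 4
  T → 5
  π[g,w](T) → 5
  (σ[g>=3](T) ∪ π[g,w](T)) → 9
  σ[w='r']((σ[g>=3](T) ∪ π[g,w](T))) → 2
  γ[w; COUNT(*)→d](σ[w='r']((σ[g>=3](T) ∪ π[g,w](T)))) → 1

== RESULT ==
w | d
r | 2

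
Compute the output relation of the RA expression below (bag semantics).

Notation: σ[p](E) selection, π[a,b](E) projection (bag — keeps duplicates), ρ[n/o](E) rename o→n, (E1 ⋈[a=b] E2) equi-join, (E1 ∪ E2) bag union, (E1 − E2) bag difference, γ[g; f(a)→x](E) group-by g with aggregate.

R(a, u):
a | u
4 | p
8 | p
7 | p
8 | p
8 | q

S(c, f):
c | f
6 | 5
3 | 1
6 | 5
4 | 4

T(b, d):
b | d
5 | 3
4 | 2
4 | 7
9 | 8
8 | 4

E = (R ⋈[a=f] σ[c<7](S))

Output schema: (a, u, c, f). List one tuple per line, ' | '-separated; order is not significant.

Per-node cardinality:
  R → 5
  S → 4
  σ[c<7](S) → 4
  (R ⋈[a=f] σ[c<7](S)) → 1

== RESULT ==
a | u | c | f
4 | p | 4 | 4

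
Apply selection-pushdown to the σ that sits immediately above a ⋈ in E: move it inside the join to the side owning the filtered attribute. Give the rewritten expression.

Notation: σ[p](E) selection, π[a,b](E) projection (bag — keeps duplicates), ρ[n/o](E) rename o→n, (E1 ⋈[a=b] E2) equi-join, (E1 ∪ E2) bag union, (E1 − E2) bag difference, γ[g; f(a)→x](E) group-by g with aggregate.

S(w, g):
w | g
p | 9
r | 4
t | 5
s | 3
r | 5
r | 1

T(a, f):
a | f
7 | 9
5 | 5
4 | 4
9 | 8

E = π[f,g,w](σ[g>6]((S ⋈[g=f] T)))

σ filters on g, owned by the left side.
E' = π[f,g,w]((σ[g>6](S) ⋈[g=f] T))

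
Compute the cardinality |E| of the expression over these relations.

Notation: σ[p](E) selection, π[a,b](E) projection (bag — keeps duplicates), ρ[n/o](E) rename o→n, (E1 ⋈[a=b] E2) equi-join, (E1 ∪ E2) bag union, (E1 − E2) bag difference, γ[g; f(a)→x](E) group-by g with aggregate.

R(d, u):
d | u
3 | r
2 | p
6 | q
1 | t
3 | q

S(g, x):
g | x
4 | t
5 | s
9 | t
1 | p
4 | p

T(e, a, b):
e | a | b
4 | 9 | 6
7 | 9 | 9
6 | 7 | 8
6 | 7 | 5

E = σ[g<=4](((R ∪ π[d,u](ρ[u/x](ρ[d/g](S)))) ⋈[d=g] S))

Subexpression sizes:
  R → 5
  S → 5
  ρ[d/g](S) → 5
  ρ[u/x](ρ[d/g](S)) → 5
  π[d,u](ρ[u/x](ρ[d/g](S))) → 5
  (R ∪ π[d,u](ρ[u/x](ρ[d/g](S)))) → 10
  S → 5
  ((R ∪ π[d,u](ρ[u/x](ρ[d/g](S)))) ⋈[d=g] S) → 8
  σ[g<=4](((R ∪ π[d,u](ρ[u/x](ρ[d/g](S)))) ⋈[d=g] S)) → 6

|E| = 6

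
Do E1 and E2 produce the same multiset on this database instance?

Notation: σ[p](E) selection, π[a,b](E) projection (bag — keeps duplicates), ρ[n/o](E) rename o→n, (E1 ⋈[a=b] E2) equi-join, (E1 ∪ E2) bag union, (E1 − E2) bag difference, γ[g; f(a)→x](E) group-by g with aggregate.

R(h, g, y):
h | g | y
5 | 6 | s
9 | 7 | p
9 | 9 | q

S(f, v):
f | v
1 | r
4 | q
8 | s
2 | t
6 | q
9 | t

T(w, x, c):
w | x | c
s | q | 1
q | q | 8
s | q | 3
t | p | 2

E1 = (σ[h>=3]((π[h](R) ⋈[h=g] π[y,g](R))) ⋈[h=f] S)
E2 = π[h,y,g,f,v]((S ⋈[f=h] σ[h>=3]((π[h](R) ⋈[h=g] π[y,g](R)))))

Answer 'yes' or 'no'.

E1 subexpression sizes:
  R → 3
  π[h](R) → 3
  R → 3
  π[y,g](R) → 3
  (π[h](R) ⋈[h=g] π[y,g](R)) → 2
  σ[h>=3]((π[h](R) ⋈[h=g] π[y,g](R))) → 2
  S → 6
  (σ[h>=3]((π[h](R) ⋈[h=g] π[y,g](R))) ⋈[h=f] S) → 2
E2 subexpression sizes:
  S → 6
  R → 3
  π[h](R) → 3
  R → 3
  π[y,g](R) → 3
  (π[h](R) ⋈[h=g] π[y,g](R)) → 2
  σ[h>=3]((π[h](R) ⋈[h=g] π[y,g](R))) → 2
  (S ⋈[f=h] σ[h>=3]((π[h](R) ⋈[h=g] π[y,g](R)))) → 2
  π[h,y,g,f,v]((S ⋈[f=h] σ[h>=3]((π[h](R) ⋈[h=g] π[y,g](R))))) → 2

E1 and E2 produce the same multiset:
h | y | g | f | v
9 | q | 9 | 9 | t
9 | q | 9 | 9 | t

yes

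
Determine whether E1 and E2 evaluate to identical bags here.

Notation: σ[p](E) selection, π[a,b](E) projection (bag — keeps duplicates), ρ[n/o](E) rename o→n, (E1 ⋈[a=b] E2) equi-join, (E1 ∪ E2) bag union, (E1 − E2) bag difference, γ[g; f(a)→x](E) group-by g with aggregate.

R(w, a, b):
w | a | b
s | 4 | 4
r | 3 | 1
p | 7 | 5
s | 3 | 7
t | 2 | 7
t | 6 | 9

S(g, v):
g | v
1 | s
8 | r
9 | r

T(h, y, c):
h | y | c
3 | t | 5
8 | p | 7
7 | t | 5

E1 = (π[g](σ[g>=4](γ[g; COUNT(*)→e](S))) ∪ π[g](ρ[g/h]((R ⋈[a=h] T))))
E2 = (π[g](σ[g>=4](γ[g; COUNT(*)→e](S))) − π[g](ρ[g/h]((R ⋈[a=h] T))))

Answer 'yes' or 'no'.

E1 per-node cardinality:
  S → 3
  γ[g; COUNT(*)→e](S) → 3
  σ[g>=4](γ[g; COUNT(*)→e](S)) → 2
  π[g](σ[g>=4](γ[g; COUNT(*)→e](S))) → 2
  R → 6
  T → 3
  (R ⋈[a=h] T) → 3
  ρ[g/h]((R ⋈[a=h] T)) → 3
  π[g](ρ[g/h]((R ⋈[a=h] T))) → 3
  (π[g](σ[g>=4](γ[g; COUNT(*)→e](S))) ∪ π[g](ρ[g/h]((R ⋈[a=h] T)))) → 5
E2 per-node cardinality:
  S → 3
  γ[g; COUNT(*)→e](S) → 3
  σ[g>=4](γ[g; COUNT(*)→e](S)) → 2
  π[g](σ[g>=4](γ[g; COUNT(*)→e](S))) → 2
  R → 6
  T → 3
  (R ⋈[a=h] T) → 3
  ρ[g/h]((R ⋈[a=h] T)) → 3
  π[g](ρ[g/h]((R ⋈[a=h] T))) → 3
  (π[g](σ[g>=4](γ[g; COUNT(*)→e](S))) − π[g](ρ[g/h]((R ⋈[a=h] T)))) → 2

E1 result:
g
3
3
7
8
9
E2 result:
g
8
9
Witness: (7,) appears 1× in E1 but 0× in E2.

no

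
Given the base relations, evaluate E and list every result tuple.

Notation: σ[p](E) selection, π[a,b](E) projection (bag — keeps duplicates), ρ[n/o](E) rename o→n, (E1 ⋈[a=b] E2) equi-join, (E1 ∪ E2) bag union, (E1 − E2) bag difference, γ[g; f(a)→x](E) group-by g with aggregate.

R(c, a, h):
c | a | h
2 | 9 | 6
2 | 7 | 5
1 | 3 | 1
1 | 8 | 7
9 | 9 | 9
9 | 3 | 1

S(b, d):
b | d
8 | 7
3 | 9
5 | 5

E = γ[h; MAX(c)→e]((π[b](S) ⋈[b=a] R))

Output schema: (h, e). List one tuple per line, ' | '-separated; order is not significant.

Subexpression sizes:
  S → 3
  π[b](S) → 3
  R → 6
  (π[b](S) ⋈[b=a] R) → 3
  γ[h; MAX(c)→e]((π[b](S) ⋈[b=a] R)) → 2

== RESULT ==
h | e
1 | 9
7 | 1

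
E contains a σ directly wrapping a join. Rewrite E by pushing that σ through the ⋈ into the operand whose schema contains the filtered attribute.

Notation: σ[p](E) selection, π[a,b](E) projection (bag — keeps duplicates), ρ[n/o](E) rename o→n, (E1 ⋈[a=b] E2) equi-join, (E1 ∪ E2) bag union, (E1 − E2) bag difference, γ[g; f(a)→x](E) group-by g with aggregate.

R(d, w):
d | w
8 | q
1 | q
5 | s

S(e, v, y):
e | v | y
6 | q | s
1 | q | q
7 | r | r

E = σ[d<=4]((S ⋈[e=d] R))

σ filters on d, owned by the right side.
E' = (S ⋈[e=d] σ[d<=4](R))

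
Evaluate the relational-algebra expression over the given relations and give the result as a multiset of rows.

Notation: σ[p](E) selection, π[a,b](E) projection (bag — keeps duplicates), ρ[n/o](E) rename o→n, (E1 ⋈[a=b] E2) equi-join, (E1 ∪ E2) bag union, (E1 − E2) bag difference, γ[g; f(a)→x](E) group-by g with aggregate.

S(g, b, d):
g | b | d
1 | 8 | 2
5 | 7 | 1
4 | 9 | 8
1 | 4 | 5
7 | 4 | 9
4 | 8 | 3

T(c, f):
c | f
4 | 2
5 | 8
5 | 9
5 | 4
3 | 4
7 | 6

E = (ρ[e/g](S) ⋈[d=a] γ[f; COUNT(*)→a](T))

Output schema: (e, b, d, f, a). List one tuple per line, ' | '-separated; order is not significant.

Per-node cardinality:
  S → 6
  ρ[e/g](S) → 6
  T → 6
  γ[f; COUNT(*)→a](T) → 5
  (ρ[e/g](S) ⋈[d=a] γ[f; COUNT(*)→a](T)) → 5

== RESULT ==
e | b | d | f | a
1 | 8 | 2 | 4 | 2
5 | 7 | 1 | 2 | 1
5 | 7 | 1 | 6 | 1
5 | 7 | 1 | 8 | 1
5 | 7 | 1 | 9 | 1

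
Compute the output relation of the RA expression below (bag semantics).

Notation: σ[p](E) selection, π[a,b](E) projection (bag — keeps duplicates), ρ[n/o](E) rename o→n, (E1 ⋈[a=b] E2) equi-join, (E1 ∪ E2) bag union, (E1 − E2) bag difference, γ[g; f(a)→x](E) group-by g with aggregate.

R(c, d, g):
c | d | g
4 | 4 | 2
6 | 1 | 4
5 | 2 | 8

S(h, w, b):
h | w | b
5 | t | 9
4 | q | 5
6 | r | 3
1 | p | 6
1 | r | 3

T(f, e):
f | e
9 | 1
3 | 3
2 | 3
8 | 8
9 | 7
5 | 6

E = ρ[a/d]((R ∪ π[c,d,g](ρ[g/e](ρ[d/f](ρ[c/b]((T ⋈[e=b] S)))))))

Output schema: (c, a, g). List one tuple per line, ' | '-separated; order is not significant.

Stepwise |·|:
  R → 3
  T → 6
  S → 5
  (T ⋈[e=b] S) → 5
  ρ[c/b]((T ⋈[e=b] S)) → 5
  ρ[d/f](ρ[c/b]((T ⋈[e=b] S))) → 5
  ρ[g/e](ρ[d/f](ρ[c/b]((T ⋈[e=b] S)))) → 5
  π[c,d,g](ρ[g/e](ρ[d/f](ρ[c/b]((T ⋈[e=b] S))))) → 5
  (R ∪ π[c,d,g](ρ[g/e](ρ[d/f](ρ[c/b]((T ⋈[e=b] S)))))) → 8
  ρ[a/d]((R ∪ π[c,d,g](ρ[g/e](ρ[d/f](ρ[c/b]((T ⋈[e=b] S))))))) → 8

== RESULT ==
c | a | g
3 | 2 | 3
3 | 2 | 3
3 | 3 | 3
3 | 3 | 3
4 | 4 | 2
5 | 2 | 8
6 | 1 | 4
6 | 5 | 6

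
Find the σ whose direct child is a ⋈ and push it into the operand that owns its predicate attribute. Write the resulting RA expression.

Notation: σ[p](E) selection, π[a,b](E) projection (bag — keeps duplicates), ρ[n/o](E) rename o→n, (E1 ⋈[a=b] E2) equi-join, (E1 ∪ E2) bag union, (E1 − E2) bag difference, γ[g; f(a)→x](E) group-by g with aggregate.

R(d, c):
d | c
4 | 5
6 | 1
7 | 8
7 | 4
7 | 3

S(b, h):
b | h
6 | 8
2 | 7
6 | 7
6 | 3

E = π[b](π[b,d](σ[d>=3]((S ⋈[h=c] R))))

σ filters on d, owned by the right side.
E' = π[b](π[b,d]((S ⋈[h=c] σ[d>=3](R))))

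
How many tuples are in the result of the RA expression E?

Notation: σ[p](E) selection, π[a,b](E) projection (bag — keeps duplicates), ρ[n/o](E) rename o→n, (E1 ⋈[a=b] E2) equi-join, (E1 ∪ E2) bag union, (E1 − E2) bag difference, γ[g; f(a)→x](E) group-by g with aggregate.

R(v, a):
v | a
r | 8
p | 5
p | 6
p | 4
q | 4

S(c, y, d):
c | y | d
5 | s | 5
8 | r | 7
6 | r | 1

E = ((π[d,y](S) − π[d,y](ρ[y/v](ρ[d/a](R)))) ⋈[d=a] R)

Per-node cardinality:
  S → 3
  π[d,y](S) → 3
  R → 5
  ρ[d/a](R) → 5
  ρ[y/v](ρ[d/a](R)) → 5
  π[d,y](ρ[y/v](ρ[d/a](R))) → 5
  (π[d,y](S) − π[d,y](ρ[y/v](ρ[d/a](R)))) → 3
  R → 5
  ((π[d,y](S) − π[d,y](ρ[y/v](ρ[d/a](R)))) ⋈[d=a] R) → 1

|E| = 1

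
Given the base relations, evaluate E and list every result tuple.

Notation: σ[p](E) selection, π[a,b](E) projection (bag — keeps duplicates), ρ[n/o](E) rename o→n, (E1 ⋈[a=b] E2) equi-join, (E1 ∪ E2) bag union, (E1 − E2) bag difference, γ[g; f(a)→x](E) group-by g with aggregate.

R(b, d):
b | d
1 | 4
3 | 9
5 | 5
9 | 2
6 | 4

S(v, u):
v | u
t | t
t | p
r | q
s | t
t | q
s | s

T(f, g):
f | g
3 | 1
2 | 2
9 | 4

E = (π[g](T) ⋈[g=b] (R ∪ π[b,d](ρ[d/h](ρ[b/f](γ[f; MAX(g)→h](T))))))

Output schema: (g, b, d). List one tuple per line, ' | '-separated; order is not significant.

Stepwise |·|:
  T → 3
  π[g](T) → 3
  R → 5
  T → 3
  γ[f; MAX(g)→h](T) → 3
  ρ[b/f](γ[f; MAX(g)→h](T)) → 3
  ρ[d/h](ρ[b/f](γ[f; MAX(g)→h](T))) → 3
  π[b,d](ρ[d/h](ρ[b/f](γ[f; MAX(g)→h](T)))) → 3
  (R ∪ π[b,d](ρ[d/h](ρ[b/f](γ[f; MAX(g)→h](T))))) → 8
  (π[g](T) ⋈[g=b] (R ∪ π[b,d](ρ[d/h](ρ[b/f](γ[f; MAX(g)→h](T)))))) → 2

== RESULT ==
g | b | d
1 | 1 | 4
2 | 2 | 2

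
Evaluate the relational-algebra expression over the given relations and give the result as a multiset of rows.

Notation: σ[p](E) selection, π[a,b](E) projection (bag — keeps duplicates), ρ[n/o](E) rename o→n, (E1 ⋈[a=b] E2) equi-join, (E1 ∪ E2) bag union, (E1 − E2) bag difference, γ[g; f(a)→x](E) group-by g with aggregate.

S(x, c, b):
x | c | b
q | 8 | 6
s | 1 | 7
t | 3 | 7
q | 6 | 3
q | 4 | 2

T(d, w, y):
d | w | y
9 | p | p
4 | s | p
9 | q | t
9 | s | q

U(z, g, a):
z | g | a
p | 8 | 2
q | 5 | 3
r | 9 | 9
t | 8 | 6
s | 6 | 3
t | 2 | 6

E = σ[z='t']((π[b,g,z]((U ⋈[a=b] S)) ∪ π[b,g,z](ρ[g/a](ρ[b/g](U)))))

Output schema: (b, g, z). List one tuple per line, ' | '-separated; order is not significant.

Row counts bottom-up:
  U → 6
  S → 5
  (U ⋈[a=b] S) → 5
  π[b,g,z]((U ⋈[a=b] S)) → 5
  U → 6
  ρ[b/g](U) → 6
  ρ[g/a](ρ[b/g](U)) → 6
  π[b,g,z](ρ[g/a](ρ[b/g](U))) → 6
  (π[b,g,z]((U ⋈[a=b] S)) ∪ π[b,g,z](ρ[g/a](ρ[b/g](U)))) → 11
  σ[z='t']((π[b,g,z]((U ⋈[a=b] S)) ∪ π[b,g,z](ρ[g/a](ρ[b/g](U))))) → 4

== RESULT ==
b | g | z
2 | 6 | t
6 | 2 | t
6 | 8 | t
8 | 6 | t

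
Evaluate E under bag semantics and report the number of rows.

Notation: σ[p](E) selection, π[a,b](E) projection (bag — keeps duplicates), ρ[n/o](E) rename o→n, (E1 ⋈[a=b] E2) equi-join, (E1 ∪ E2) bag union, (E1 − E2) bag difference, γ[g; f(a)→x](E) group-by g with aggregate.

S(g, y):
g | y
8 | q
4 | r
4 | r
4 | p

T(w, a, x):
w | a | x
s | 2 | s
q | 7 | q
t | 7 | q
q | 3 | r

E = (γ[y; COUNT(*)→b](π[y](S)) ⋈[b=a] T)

Stepwise |·|:
  S → 4
  π[y](S) → 4
  γ[y; COUNT(*)→b](π[y](S)) → 3
  T → 4
  (γ[y; COUNT(*)→b](π[y](S)) ⋈[b=a] T) → 1

|E| = 1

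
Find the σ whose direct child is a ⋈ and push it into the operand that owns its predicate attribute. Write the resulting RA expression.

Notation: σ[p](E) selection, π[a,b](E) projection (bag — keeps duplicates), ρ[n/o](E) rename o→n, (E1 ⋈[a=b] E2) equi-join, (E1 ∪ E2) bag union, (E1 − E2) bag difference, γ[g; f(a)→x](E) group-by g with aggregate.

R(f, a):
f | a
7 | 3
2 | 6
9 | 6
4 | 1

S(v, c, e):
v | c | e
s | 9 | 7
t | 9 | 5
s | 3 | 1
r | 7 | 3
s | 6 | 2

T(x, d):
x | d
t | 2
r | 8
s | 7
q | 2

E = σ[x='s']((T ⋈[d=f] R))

σ filters on x, owned by the left side.
E' = (σ[x='s'](T) ⋈[d=f] R)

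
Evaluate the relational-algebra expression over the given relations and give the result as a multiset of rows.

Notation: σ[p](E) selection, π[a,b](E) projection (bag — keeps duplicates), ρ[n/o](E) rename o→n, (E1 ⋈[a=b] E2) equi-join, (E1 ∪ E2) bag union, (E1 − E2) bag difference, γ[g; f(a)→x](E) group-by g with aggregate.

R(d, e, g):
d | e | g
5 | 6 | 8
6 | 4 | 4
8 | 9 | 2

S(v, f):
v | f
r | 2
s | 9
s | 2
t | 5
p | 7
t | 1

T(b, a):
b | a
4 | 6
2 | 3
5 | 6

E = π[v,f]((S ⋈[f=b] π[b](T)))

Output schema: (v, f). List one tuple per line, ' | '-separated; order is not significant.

Stepwise |·|:
  S → 6
  T → 3
  π[b](T) → 3
  (S ⋈[f=b] π[b](T)) → 3
  π[v,f]((S ⋈[f=b] π[b](T))) → 3

== RESULT ==
v | f
r | 2
s | 2
t | 5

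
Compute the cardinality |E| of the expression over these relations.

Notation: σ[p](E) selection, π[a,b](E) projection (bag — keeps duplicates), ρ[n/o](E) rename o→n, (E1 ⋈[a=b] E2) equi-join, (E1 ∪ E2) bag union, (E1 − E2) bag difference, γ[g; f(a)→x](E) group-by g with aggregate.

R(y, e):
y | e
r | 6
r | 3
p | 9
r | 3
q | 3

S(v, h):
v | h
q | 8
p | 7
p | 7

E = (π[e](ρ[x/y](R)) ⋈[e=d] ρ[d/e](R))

Per-node cardinality:
  R → 5
  ρ[x/y](R) → 5
  π[e](ρ[x/y](R)) → 5
  R → 5
  ρ[d/e](R) → 5
  (π[e](ρ[x/y](R)) ⋈[e=d] ρ[d/e](R)) → 11

|E| = 11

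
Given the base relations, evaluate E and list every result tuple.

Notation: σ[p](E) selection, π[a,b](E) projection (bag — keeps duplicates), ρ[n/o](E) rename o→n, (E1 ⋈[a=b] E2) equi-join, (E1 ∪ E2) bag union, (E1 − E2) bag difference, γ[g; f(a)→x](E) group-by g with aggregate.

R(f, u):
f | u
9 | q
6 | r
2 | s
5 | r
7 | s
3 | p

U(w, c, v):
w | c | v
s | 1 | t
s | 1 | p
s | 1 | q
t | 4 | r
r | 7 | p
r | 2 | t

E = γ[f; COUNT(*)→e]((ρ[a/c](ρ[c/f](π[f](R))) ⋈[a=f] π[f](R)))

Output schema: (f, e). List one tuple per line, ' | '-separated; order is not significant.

Stepwise |·|:
  R → 6
  π[f](R) → 6
  ρ[c/f](π[f](R)) → 6
  ρ[a/c](ρ[c/f](π[f](R))) → 6
  R → 6
  π[f](R) → 6
  (ρ[a/c](ρ[c/f](π[f](R))) ⋈[a=f] π[f](R)) → 6
  γ[f; COUNT(*)→e]((ρ[a/c](ρ[c/f](π[f](R))) ⋈[a=f] π[f](R))) → 6

== RESULT ==
f | e
2 | 1
3 | 1
5 | 1
6 | 1
7 | 1
9 | 1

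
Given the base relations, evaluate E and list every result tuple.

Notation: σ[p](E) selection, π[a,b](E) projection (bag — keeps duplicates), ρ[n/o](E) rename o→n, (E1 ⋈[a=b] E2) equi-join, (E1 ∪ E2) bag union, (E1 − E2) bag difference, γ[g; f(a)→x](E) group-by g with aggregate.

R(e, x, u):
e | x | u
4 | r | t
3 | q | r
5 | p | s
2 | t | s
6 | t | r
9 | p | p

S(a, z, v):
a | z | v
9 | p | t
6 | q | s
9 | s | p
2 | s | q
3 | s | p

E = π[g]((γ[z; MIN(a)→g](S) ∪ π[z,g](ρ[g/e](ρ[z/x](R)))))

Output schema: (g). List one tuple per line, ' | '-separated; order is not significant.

Row counts bottom-up:
  S → 5
  γ[z; MIN(a)→g](S) → 3
  R → 6
  ρ[z/x](R) → 6
  ρ[g/e](ρ[z/x](R)) → 6
  π[z,g](ρ[g/e](ρ[z/x](R))) → 6
  (γ[z; MIN(a)→g](S) ∪ π[z,g](ρ[g/e](ρ[z/x](R)))) → 9
  π[g]((γ[z; MIN(a)→g](S) ∪ π[z,g](ρ[g/e](ρ[z/x](R))))) → 9

== RESULT ==
g
2
2
3
4
5
6
6
9
9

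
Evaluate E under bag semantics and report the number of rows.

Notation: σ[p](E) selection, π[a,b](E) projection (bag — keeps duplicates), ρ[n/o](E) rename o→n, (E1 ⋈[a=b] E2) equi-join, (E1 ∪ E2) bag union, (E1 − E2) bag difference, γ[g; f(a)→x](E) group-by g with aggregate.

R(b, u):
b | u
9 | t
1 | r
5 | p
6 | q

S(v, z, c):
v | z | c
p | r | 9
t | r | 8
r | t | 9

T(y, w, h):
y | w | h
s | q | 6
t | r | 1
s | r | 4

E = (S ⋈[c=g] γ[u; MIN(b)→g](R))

Row counts bottom-up:
  S → 3
  R → 4
  γ[u; MIN(b)→g](R) → 4
  (S ⋈[c=g] γ[u; MIN(b)→g](R)) → 2

|E| = 2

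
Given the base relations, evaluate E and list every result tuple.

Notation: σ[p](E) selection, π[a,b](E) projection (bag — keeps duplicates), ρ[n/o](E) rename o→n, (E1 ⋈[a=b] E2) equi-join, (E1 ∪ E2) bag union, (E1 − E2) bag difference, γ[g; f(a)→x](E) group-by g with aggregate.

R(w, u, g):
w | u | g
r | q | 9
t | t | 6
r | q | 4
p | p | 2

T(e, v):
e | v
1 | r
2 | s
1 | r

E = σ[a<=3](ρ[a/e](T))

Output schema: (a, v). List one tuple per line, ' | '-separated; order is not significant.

Subexpression sizes:
  T → 3
  ρ[a/e](T) → 3
  σ[a<=3](ρ[a/e](T)) → 3

== RESULT ==
a | v
1 | r
1 | r
2 | s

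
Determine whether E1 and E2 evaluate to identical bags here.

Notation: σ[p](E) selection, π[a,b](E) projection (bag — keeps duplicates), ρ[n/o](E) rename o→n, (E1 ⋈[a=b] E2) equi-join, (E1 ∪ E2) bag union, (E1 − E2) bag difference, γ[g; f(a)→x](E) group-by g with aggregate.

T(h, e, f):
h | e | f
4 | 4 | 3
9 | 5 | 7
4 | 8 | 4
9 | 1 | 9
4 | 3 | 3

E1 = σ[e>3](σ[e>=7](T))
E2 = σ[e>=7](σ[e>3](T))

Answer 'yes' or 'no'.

E1 row counts bottom-up:
  T → 5
  σ[e>=7](T) → 1
  σ[e>3](σ[e>=7](T)) → 1
E2 row counts bottom-up:
  T → 5
  σ[e>3](T) → 3
  σ[e>=7](σ[e>3](T)) → 1

E1 and E2 produce the same multiset:
h | e | f
4 | 8 | 4

yes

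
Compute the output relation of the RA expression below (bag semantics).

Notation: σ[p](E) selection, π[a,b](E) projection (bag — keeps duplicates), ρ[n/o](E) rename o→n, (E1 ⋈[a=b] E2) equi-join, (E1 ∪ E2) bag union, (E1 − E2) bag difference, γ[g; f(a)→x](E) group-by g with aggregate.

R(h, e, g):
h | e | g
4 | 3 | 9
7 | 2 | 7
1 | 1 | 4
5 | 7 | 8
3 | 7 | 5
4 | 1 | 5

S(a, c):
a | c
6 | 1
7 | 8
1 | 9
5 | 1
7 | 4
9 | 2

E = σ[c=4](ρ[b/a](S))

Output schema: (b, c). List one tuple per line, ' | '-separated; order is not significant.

Stepwise |·|:
  S → 6
  ρ[b/a](S) → 6
  σ[c=4](ρ[b/a](S)) → 1

== RESULT ==
b | c
7 | 4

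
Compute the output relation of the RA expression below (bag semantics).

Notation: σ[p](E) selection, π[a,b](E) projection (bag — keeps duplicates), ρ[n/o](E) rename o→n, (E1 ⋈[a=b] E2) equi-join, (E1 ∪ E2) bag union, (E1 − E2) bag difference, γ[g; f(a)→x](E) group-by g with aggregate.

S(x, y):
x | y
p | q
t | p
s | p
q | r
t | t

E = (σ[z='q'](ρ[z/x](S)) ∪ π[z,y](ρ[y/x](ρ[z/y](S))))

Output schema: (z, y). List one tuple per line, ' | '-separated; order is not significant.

Stepwise |·|:
  S → 5
  ρ[z/x](S) → 5
  σ[z='q'](ρ[z/x](S)) → 1
  S → 5
  ρ[z/y](S) → 5
  ρ[y/x](ρ[z/y](S)) → 5
  π[z,y](ρ[y/x](ρ[z/y](S))) → 5
  (σ[z='q'](ρ[z/x](S)) ∪ π[z,y](ρ[y/x](ρ[z/y](S)))) → 6

== RESULT ==
z | y
p | s
p | t
q | p
q | r
r | q
t | t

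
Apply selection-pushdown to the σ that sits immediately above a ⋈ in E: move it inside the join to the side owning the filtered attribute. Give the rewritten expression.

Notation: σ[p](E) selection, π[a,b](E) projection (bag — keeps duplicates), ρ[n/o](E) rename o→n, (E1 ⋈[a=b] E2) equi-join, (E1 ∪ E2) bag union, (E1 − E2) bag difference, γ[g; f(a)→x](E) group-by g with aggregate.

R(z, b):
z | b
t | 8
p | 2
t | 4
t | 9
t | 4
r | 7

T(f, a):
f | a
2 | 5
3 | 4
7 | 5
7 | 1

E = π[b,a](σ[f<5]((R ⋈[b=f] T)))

σ filters on f, owned by the right side.
E' = π[b,a]((R ⋈[b=f] σ[f<5](T)))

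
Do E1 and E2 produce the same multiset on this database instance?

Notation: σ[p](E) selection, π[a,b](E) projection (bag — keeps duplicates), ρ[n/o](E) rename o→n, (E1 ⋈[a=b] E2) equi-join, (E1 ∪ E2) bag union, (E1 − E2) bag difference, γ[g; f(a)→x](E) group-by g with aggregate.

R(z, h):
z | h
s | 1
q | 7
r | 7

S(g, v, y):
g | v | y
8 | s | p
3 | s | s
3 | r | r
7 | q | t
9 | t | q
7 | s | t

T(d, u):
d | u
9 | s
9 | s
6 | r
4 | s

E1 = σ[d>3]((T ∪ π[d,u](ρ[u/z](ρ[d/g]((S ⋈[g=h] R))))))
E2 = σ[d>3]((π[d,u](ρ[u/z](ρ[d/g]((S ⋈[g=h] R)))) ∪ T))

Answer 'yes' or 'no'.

E1 stepwise |·|:
  T → 4
  S → 6
  R → 3
  (S ⋈[g=h] R) → 4
  ρ[d/g]((S ⋈[g=h] R)) → 4
  ρ[u/z](ρ[d/g]((S ⋈[g=h] R))) → 4
  π[d,u](ρ[u/z](ρ[d/g]((S ⋈[g=h] R)))) → 4
  (T ∪ π[d,u](ρ[u/z](ρ[d/g]((S ⋈[g=h] R))))) → 8
  σ[d>3]((T ∪ π[d,u](ρ[u/z](ρ[d/g]((S ⋈[g=h] R)))))) → 8
E2 stepwise |·|:
  S → 6
  R → 3
  (S ⋈[g=h] R) → 4
  ρ[d/g]((S ⋈[g=h] R)) → 4
  ρ[u/z](ρ[d/g]((S ⋈[g=h] R))) → 4
  π[d,u](ρ[u/z](ρ[d/g]((S ⋈[g=h] R)))) → 4
  T → 4
  (π[d,u](ρ[u/z](ρ[d/g]((S ⋈[g=h] R)))) ∪ T) → 8
  σ[d>3]((π[d,u](ρ[u/z](ρ[d/g]((S ⋈[g=h] R)))) ∪ T)) → 8

E1 and E2 produce the same multiset:
d | u
4 | s
6 | r
7 | q
7 | q
7 | r
7 | r
9 | s
9 | s

yes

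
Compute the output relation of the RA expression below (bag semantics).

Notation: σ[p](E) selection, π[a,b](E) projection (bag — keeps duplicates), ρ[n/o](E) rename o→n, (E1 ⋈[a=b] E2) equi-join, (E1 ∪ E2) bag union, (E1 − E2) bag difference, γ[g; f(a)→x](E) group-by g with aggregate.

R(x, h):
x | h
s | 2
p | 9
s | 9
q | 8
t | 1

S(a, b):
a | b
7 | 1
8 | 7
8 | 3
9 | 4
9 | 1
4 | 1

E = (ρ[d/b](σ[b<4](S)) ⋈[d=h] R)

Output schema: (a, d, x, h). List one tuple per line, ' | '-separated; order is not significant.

Stepwise |·|:
  S → 6
  σ[b<4](S) → 4
  ρ[d/b](σ[b<4](S)) → 4
  R → 5
  (ρ[d/b](σ[b<4](S)) ⋈[d=h] R) → 3

== RESULT ==
a | d | x | h
4 | 1 | t | 1
7 | 1 | t | 1
9 | 1 | t | 1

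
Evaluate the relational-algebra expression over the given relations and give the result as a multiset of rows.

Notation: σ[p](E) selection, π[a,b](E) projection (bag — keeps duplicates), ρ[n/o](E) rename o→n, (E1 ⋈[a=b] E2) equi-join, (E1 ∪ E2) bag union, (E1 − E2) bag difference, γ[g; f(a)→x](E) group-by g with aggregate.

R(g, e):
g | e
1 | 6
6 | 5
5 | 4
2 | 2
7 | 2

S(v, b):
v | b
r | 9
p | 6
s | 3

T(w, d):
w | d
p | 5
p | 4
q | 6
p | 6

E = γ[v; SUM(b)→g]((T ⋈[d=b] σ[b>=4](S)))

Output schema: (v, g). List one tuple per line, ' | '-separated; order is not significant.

Per-node cardinality:
  T → 4
  S → 3
  σ[b>=4](S) → 2
  (T ⋈[d=b] σ[b>=4](S)) → 2
  γ[v; SUM(b)→g]((T ⋈[d=b] σ[b>=4](S))) → 1

== RESULT ==
v | g
p | 12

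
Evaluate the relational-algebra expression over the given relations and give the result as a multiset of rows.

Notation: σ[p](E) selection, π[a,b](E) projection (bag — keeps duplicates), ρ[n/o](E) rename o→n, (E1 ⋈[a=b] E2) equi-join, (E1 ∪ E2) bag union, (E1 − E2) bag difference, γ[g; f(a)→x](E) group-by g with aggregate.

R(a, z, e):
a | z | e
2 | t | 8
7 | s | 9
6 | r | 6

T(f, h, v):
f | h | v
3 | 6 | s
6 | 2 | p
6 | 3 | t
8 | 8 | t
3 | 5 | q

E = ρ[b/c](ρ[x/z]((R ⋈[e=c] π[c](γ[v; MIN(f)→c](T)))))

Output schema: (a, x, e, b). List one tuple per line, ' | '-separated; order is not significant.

Subexpression sizes:
  R → 3
  T → 5
  γ[v; MIN(f)→c](T) → 4
  π[c](γ[v; MIN(f)→c](T)) → 4
  (R ⋈[e=c] π[c](γ[v; MIN(f)→c](T))) → 2
  ρ[x/z]((R ⋈[e=c] π[c](γ[v; MIN(f)→c](T)))) → 2
  ρ[b/c](ρ[x/z]((R ⋈[e=c] π[c](γ[v; MIN(f)→c](T))))) → 2

== RESULT ==
a | x | e | b
6 | r | 6 | 6
6 | r | 6 | 6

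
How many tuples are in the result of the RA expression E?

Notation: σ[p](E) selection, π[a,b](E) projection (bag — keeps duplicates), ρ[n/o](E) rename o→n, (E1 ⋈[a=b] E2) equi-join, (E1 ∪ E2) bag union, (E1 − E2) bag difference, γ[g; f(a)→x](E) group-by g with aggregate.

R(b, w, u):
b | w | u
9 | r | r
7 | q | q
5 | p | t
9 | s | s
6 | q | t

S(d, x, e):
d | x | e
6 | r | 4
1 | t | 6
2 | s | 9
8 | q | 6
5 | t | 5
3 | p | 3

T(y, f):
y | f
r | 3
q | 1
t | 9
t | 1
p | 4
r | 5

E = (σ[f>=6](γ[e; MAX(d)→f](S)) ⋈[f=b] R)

Subexpression sizes:
  S → 6
  γ[e; MAX(d)→f](S) → 5
  σ[f>=6](γ[e; MAX(d)→f](S)) → 2
  R → 5
  (σ[f>=6](γ[e; MAX(d)→f](S)) ⋈[f=b] R) → 1

|E| = 1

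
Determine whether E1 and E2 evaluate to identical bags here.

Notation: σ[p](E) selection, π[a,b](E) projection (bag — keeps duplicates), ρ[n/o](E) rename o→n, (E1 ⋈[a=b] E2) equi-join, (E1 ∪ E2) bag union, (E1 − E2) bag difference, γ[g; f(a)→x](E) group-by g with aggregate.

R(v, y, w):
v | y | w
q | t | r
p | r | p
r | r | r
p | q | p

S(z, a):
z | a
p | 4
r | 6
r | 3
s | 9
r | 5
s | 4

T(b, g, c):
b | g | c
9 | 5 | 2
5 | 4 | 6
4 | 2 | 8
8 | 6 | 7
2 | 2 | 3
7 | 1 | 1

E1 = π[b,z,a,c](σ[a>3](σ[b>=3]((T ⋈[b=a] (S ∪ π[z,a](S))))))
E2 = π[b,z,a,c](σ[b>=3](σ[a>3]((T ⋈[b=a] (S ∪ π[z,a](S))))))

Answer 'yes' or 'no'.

E1 row counts bottom-up:
  T → 6
  S → 6
  S → 6
  π[z,a](S) → 6
  (S ∪ π[z,a](S)) → 12
  (T ⋈[b=a] (S ∪ π[z,a](S))) → 8
  σ[b>=3]((T ⋈[b=a] (S ∪ π[z,a](S)))) → 8
  σ[a>3](σ[b>=3]((T ⋈[b=a] (S ∪ π[z,a](S))))) → 8
  π[b,z,a,c](σ[a>3](σ[b>=3]((T ⋈[b=a] (S ∪ π[z,a](S)))))) → 8
E2 row counts bottom-up:
  T → 6
  S → 6
  S → 6
  π[z,a](S) → 6
  (S ∪ π[z,a](S)) → 12
  (T ⋈[b=a] (S ∪ π[z,a](S))) → 8
  σ[a>3]((T ⋈[b=a] (S ∪ π[z,a](S)))) → 8
  σ[b>=3](σ[a>3]((T ⋈[b=a] (S ∪ π[z,a](S))))) → 8
  π[b,z,a,c](σ[b>=3](σ[a>3]((T ⋈[b=a] (S ∪ π[z,a](S)))))) → 8

E1 and E2 produce the same multiset:
b | z | a | c
4 | p | 4 | 8
4 | p | 4 | 8
4 | s | 4 | 8
4 | s | 4 | 8
5 | r | 5 | 6
5 | r | 5 | 6
9 | s | 9 | 2
9 | s | 9 | 2

yes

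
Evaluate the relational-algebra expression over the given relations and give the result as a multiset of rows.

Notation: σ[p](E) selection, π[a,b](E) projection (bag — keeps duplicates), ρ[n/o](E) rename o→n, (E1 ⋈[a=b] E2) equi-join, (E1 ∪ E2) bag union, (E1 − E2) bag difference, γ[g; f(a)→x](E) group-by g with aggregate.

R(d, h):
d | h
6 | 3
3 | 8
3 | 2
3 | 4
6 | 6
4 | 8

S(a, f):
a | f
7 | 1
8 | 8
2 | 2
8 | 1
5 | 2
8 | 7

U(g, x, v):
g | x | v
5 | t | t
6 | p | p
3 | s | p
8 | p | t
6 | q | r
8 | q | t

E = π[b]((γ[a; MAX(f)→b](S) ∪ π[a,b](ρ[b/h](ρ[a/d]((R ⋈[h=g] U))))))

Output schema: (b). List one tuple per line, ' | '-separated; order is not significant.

Per-node cardinality:
  S → 6
  γ[a; MAX(f)→b](S) → 4
  R → 6
  U → 6
  (R ⋈[h=g] U) → 7
  ρ[a/d]((R ⋈[h=g] U)) → 7
  ρ[b/h](ρ[a/d]((R ⋈[h=g] U))) → 7
  π[a,b](ρ[b/h](ρ[a/d]((R ⋈[h=g] U)))) → 7
  (γ[a; MAX(f)→b](S) ∪ π[a,b](ρ[b/h](ρ[a/d]((R ⋈[h=g] U))))) → 11
  π[b]((γ[a; MAX(f)→b](S) ∪ π[a,b](ρ[b/h](ρ[a/d]((R ⋈[h=g] U)))))) → 11

== RESULT ==
b
1
2
2
3
6
6
8
8
8
8
8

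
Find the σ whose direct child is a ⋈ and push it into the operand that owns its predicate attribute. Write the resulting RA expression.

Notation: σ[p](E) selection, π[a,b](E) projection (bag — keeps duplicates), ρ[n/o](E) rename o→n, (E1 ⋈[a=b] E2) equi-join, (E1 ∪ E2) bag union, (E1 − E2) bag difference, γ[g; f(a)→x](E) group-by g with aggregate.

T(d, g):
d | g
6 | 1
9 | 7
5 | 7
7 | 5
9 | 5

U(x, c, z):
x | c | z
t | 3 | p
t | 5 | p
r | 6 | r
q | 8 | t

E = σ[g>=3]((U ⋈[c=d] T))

σ filters on g, owned by the right side.
E' = (U ⋈[c=d] σ[g>=3](T))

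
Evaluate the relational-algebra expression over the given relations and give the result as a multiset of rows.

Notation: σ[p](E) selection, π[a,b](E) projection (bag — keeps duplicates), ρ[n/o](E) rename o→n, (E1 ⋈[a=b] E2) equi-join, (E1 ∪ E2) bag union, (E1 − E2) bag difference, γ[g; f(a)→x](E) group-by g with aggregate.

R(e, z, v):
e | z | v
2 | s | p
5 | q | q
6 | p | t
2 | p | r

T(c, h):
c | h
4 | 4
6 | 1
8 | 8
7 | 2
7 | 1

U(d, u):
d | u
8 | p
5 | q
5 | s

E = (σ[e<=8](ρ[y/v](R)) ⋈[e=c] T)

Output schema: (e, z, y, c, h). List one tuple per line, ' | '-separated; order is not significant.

Subexpression sizes:
  R → 4
  ρ[y/v](R) → 4
  σ[e<=8](ρ[y/v](R)) → 4
  T → 5
  (σ[e<=8](ρ[y/v](R)) ⋈[e=c] T) → 1

== RESULT ==
e | z | y | c | h
6 | p | t | 6 | 1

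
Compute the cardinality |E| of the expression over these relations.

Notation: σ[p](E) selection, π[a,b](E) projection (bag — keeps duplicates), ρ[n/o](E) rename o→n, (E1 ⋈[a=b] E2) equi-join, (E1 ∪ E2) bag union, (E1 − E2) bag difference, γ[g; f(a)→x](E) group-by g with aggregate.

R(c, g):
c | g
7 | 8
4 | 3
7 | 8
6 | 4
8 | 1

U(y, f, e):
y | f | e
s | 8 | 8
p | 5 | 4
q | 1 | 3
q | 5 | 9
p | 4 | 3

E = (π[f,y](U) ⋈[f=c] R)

Row counts bottom-up:
  U → 5
  π[f,y](U) → 5
  R → 5
  (π[f,y](U) ⋈[f=c] R) → 2

|E| = 2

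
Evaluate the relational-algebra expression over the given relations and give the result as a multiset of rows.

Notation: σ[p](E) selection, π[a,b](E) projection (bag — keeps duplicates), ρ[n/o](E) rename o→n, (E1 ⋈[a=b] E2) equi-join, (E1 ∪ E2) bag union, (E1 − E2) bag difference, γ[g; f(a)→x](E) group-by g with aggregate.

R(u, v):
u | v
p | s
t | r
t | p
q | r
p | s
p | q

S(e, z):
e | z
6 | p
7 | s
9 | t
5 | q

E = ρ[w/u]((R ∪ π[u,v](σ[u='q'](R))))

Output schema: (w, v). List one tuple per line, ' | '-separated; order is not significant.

Stepwise |·|:
  R → 6
  R → 6
  σ[u='q'](R) → 1
  π[u,v](σ[u='q'](R)) → 1
  (R ∪ π[u,v](σ[u='q'](R))) → 7
  ρ[w/u]((R ∪ π[u,v](σ[u='q'](R)))) → 7

== RESULT ==
w | v
p | q
p | s
p | s
q | r
q | r
t | p
t | r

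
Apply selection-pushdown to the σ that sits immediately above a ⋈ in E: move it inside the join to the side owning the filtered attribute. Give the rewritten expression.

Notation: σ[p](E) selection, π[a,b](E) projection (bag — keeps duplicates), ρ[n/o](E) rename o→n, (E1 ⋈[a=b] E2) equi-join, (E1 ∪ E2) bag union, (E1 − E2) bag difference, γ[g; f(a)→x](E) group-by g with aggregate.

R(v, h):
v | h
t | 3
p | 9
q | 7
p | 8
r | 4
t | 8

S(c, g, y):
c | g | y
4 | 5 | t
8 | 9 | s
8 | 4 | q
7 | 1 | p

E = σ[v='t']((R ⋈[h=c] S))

σ filters on v, owned by the left side.
E' = (σ[v='t'](R) ⋈[h=c] S)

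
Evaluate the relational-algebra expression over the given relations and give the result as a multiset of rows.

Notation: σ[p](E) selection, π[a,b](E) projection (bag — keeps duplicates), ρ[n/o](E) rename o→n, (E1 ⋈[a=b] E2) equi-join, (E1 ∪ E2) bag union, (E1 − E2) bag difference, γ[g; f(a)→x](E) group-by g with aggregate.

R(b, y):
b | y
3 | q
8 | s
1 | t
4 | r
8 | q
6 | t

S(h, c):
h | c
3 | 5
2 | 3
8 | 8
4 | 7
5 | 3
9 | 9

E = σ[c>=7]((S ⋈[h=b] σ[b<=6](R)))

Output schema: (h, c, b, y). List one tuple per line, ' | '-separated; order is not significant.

Row counts bottom-up:
  S → 6
  R → 6
  σ[b<=6](R) → 4
  (S ⋈[h=b] σ[b<=6](R)) → 2
  σ[c>=7]((S ⋈[h=b] σ[b<=6](R))) → 1

== RESULT ==
h | c | b | y
4 | 7 | 4 | r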